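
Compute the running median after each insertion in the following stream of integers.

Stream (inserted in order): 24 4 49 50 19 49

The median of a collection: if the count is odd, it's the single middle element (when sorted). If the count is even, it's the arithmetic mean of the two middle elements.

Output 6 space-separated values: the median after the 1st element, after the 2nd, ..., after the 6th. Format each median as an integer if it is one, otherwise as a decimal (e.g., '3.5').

Step 1: insert 24 -> lo=[24] (size 1, max 24) hi=[] (size 0) -> median=24
Step 2: insert 4 -> lo=[4] (size 1, max 4) hi=[24] (size 1, min 24) -> median=14
Step 3: insert 49 -> lo=[4, 24] (size 2, max 24) hi=[49] (size 1, min 49) -> median=24
Step 4: insert 50 -> lo=[4, 24] (size 2, max 24) hi=[49, 50] (size 2, min 49) -> median=36.5
Step 5: insert 19 -> lo=[4, 19, 24] (size 3, max 24) hi=[49, 50] (size 2, min 49) -> median=24
Step 6: insert 49 -> lo=[4, 19, 24] (size 3, max 24) hi=[49, 49, 50] (size 3, min 49) -> median=36.5

Answer: 24 14 24 36.5 24 36.5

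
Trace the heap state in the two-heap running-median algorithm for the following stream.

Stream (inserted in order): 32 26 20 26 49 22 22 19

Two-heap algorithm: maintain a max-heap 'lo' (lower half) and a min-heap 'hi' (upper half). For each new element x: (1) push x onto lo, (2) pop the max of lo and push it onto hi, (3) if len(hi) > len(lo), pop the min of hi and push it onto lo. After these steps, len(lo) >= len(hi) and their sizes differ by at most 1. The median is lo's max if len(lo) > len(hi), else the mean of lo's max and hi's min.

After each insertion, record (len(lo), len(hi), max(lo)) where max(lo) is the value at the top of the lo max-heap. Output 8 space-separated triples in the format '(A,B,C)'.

Step 1: insert 32 -> lo=[32] hi=[] -> (len(lo)=1, len(hi)=0, max(lo)=32)
Step 2: insert 26 -> lo=[26] hi=[32] -> (len(lo)=1, len(hi)=1, max(lo)=26)
Step 3: insert 20 -> lo=[20, 26] hi=[32] -> (len(lo)=2, len(hi)=1, max(lo)=26)
Step 4: insert 26 -> lo=[20, 26] hi=[26, 32] -> (len(lo)=2, len(hi)=2, max(lo)=26)
Step 5: insert 49 -> lo=[20, 26, 26] hi=[32, 49] -> (len(lo)=3, len(hi)=2, max(lo)=26)
Step 6: insert 22 -> lo=[20, 22, 26] hi=[26, 32, 49] -> (len(lo)=3, len(hi)=3, max(lo)=26)
Step 7: insert 22 -> lo=[20, 22, 22, 26] hi=[26, 32, 49] -> (len(lo)=4, len(hi)=3, max(lo)=26)
Step 8: insert 19 -> lo=[19, 20, 22, 22] hi=[26, 26, 32, 49] -> (len(lo)=4, len(hi)=4, max(lo)=22)

Answer: (1,0,32) (1,1,26) (2,1,26) (2,2,26) (3,2,26) (3,3,26) (4,3,26) (4,4,22)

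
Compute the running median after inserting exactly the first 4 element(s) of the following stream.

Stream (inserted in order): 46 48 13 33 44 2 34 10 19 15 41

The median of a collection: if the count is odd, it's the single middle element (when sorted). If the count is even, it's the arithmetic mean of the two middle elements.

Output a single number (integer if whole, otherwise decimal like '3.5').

Answer: 39.5

Derivation:
Step 1: insert 46 -> lo=[46] (size 1, max 46) hi=[] (size 0) -> median=46
Step 2: insert 48 -> lo=[46] (size 1, max 46) hi=[48] (size 1, min 48) -> median=47
Step 3: insert 13 -> lo=[13, 46] (size 2, max 46) hi=[48] (size 1, min 48) -> median=46
Step 4: insert 33 -> lo=[13, 33] (size 2, max 33) hi=[46, 48] (size 2, min 46) -> median=39.5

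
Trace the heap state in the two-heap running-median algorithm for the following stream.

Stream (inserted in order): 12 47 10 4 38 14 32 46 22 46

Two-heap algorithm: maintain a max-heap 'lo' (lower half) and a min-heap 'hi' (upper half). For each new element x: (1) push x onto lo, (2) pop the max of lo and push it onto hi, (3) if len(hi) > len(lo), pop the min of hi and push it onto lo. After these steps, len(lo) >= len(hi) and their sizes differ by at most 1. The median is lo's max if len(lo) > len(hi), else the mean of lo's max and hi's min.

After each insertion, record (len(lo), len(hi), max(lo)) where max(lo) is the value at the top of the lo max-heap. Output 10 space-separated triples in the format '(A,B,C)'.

Answer: (1,0,12) (1,1,12) (2,1,12) (2,2,10) (3,2,12) (3,3,12) (4,3,14) (4,4,14) (5,4,22) (5,5,22)

Derivation:
Step 1: insert 12 -> lo=[12] hi=[] -> (len(lo)=1, len(hi)=0, max(lo)=12)
Step 2: insert 47 -> lo=[12] hi=[47] -> (len(lo)=1, len(hi)=1, max(lo)=12)
Step 3: insert 10 -> lo=[10, 12] hi=[47] -> (len(lo)=2, len(hi)=1, max(lo)=12)
Step 4: insert 4 -> lo=[4, 10] hi=[12, 47] -> (len(lo)=2, len(hi)=2, max(lo)=10)
Step 5: insert 38 -> lo=[4, 10, 12] hi=[38, 47] -> (len(lo)=3, len(hi)=2, max(lo)=12)
Step 6: insert 14 -> lo=[4, 10, 12] hi=[14, 38, 47] -> (len(lo)=3, len(hi)=3, max(lo)=12)
Step 7: insert 32 -> lo=[4, 10, 12, 14] hi=[32, 38, 47] -> (len(lo)=4, len(hi)=3, max(lo)=14)
Step 8: insert 46 -> lo=[4, 10, 12, 14] hi=[32, 38, 46, 47] -> (len(lo)=4, len(hi)=4, max(lo)=14)
Step 9: insert 22 -> lo=[4, 10, 12, 14, 22] hi=[32, 38, 46, 47] -> (len(lo)=5, len(hi)=4, max(lo)=22)
Step 10: insert 46 -> lo=[4, 10, 12, 14, 22] hi=[32, 38, 46, 46, 47] -> (len(lo)=5, len(hi)=5, max(lo)=22)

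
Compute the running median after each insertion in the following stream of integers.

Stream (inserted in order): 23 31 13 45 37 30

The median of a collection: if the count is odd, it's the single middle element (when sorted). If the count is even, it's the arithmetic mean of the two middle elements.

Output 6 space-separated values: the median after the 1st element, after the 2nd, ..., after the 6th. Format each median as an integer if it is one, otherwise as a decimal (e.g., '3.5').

Step 1: insert 23 -> lo=[23] (size 1, max 23) hi=[] (size 0) -> median=23
Step 2: insert 31 -> lo=[23] (size 1, max 23) hi=[31] (size 1, min 31) -> median=27
Step 3: insert 13 -> lo=[13, 23] (size 2, max 23) hi=[31] (size 1, min 31) -> median=23
Step 4: insert 45 -> lo=[13, 23] (size 2, max 23) hi=[31, 45] (size 2, min 31) -> median=27
Step 5: insert 37 -> lo=[13, 23, 31] (size 3, max 31) hi=[37, 45] (size 2, min 37) -> median=31
Step 6: insert 30 -> lo=[13, 23, 30] (size 3, max 30) hi=[31, 37, 45] (size 3, min 31) -> median=30.5

Answer: 23 27 23 27 31 30.5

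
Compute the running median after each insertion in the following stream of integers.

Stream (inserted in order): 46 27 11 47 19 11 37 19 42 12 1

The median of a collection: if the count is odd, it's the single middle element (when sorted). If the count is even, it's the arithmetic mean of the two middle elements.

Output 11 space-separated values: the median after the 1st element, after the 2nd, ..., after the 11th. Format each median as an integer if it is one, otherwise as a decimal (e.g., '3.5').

Answer: 46 36.5 27 36.5 27 23 27 23 27 23 19

Derivation:
Step 1: insert 46 -> lo=[46] (size 1, max 46) hi=[] (size 0) -> median=46
Step 2: insert 27 -> lo=[27] (size 1, max 27) hi=[46] (size 1, min 46) -> median=36.5
Step 3: insert 11 -> lo=[11, 27] (size 2, max 27) hi=[46] (size 1, min 46) -> median=27
Step 4: insert 47 -> lo=[11, 27] (size 2, max 27) hi=[46, 47] (size 2, min 46) -> median=36.5
Step 5: insert 19 -> lo=[11, 19, 27] (size 3, max 27) hi=[46, 47] (size 2, min 46) -> median=27
Step 6: insert 11 -> lo=[11, 11, 19] (size 3, max 19) hi=[27, 46, 47] (size 3, min 27) -> median=23
Step 7: insert 37 -> lo=[11, 11, 19, 27] (size 4, max 27) hi=[37, 46, 47] (size 3, min 37) -> median=27
Step 8: insert 19 -> lo=[11, 11, 19, 19] (size 4, max 19) hi=[27, 37, 46, 47] (size 4, min 27) -> median=23
Step 9: insert 42 -> lo=[11, 11, 19, 19, 27] (size 5, max 27) hi=[37, 42, 46, 47] (size 4, min 37) -> median=27
Step 10: insert 12 -> lo=[11, 11, 12, 19, 19] (size 5, max 19) hi=[27, 37, 42, 46, 47] (size 5, min 27) -> median=23
Step 11: insert 1 -> lo=[1, 11, 11, 12, 19, 19] (size 6, max 19) hi=[27, 37, 42, 46, 47] (size 5, min 27) -> median=19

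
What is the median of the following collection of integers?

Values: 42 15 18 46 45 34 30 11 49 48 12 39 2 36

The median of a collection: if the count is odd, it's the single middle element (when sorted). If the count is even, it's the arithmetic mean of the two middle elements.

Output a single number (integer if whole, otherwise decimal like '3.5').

Answer: 35

Derivation:
Step 1: insert 42 -> lo=[42] (size 1, max 42) hi=[] (size 0) -> median=42
Step 2: insert 15 -> lo=[15] (size 1, max 15) hi=[42] (size 1, min 42) -> median=28.5
Step 3: insert 18 -> lo=[15, 18] (size 2, max 18) hi=[42] (size 1, min 42) -> median=18
Step 4: insert 46 -> lo=[15, 18] (size 2, max 18) hi=[42, 46] (size 2, min 42) -> median=30
Step 5: insert 45 -> lo=[15, 18, 42] (size 3, max 42) hi=[45, 46] (size 2, min 45) -> median=42
Step 6: insert 34 -> lo=[15, 18, 34] (size 3, max 34) hi=[42, 45, 46] (size 3, min 42) -> median=38
Step 7: insert 30 -> lo=[15, 18, 30, 34] (size 4, max 34) hi=[42, 45, 46] (size 3, min 42) -> median=34
Step 8: insert 11 -> lo=[11, 15, 18, 30] (size 4, max 30) hi=[34, 42, 45, 46] (size 4, min 34) -> median=32
Step 9: insert 49 -> lo=[11, 15, 18, 30, 34] (size 5, max 34) hi=[42, 45, 46, 49] (size 4, min 42) -> median=34
Step 10: insert 48 -> lo=[11, 15, 18, 30, 34] (size 5, max 34) hi=[42, 45, 46, 48, 49] (size 5, min 42) -> median=38
Step 11: insert 12 -> lo=[11, 12, 15, 18, 30, 34] (size 6, max 34) hi=[42, 45, 46, 48, 49] (size 5, min 42) -> median=34
Step 12: insert 39 -> lo=[11, 12, 15, 18, 30, 34] (size 6, max 34) hi=[39, 42, 45, 46, 48, 49] (size 6, min 39) -> median=36.5
Step 13: insert 2 -> lo=[2, 11, 12, 15, 18, 30, 34] (size 7, max 34) hi=[39, 42, 45, 46, 48, 49] (size 6, min 39) -> median=34
Step 14: insert 36 -> lo=[2, 11, 12, 15, 18, 30, 34] (size 7, max 34) hi=[36, 39, 42, 45, 46, 48, 49] (size 7, min 36) -> median=35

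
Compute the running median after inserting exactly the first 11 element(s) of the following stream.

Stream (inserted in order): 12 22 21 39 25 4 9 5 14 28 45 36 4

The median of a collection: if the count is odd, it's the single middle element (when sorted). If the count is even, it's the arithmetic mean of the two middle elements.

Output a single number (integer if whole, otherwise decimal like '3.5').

Step 1: insert 12 -> lo=[12] (size 1, max 12) hi=[] (size 0) -> median=12
Step 2: insert 22 -> lo=[12] (size 1, max 12) hi=[22] (size 1, min 22) -> median=17
Step 3: insert 21 -> lo=[12, 21] (size 2, max 21) hi=[22] (size 1, min 22) -> median=21
Step 4: insert 39 -> lo=[12, 21] (size 2, max 21) hi=[22, 39] (size 2, min 22) -> median=21.5
Step 5: insert 25 -> lo=[12, 21, 22] (size 3, max 22) hi=[25, 39] (size 2, min 25) -> median=22
Step 6: insert 4 -> lo=[4, 12, 21] (size 3, max 21) hi=[22, 25, 39] (size 3, min 22) -> median=21.5
Step 7: insert 9 -> lo=[4, 9, 12, 21] (size 4, max 21) hi=[22, 25, 39] (size 3, min 22) -> median=21
Step 8: insert 5 -> lo=[4, 5, 9, 12] (size 4, max 12) hi=[21, 22, 25, 39] (size 4, min 21) -> median=16.5
Step 9: insert 14 -> lo=[4, 5, 9, 12, 14] (size 5, max 14) hi=[21, 22, 25, 39] (size 4, min 21) -> median=14
Step 10: insert 28 -> lo=[4, 5, 9, 12, 14] (size 5, max 14) hi=[21, 22, 25, 28, 39] (size 5, min 21) -> median=17.5
Step 11: insert 45 -> lo=[4, 5, 9, 12, 14, 21] (size 6, max 21) hi=[22, 25, 28, 39, 45] (size 5, min 22) -> median=21

Answer: 21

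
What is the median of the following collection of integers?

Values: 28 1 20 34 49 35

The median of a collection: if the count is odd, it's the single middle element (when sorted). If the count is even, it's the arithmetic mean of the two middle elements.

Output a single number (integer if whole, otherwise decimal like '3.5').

Answer: 31

Derivation:
Step 1: insert 28 -> lo=[28] (size 1, max 28) hi=[] (size 0) -> median=28
Step 2: insert 1 -> lo=[1] (size 1, max 1) hi=[28] (size 1, min 28) -> median=14.5
Step 3: insert 20 -> lo=[1, 20] (size 2, max 20) hi=[28] (size 1, min 28) -> median=20
Step 4: insert 34 -> lo=[1, 20] (size 2, max 20) hi=[28, 34] (size 2, min 28) -> median=24
Step 5: insert 49 -> lo=[1, 20, 28] (size 3, max 28) hi=[34, 49] (size 2, min 34) -> median=28
Step 6: insert 35 -> lo=[1, 20, 28] (size 3, max 28) hi=[34, 35, 49] (size 3, min 34) -> median=31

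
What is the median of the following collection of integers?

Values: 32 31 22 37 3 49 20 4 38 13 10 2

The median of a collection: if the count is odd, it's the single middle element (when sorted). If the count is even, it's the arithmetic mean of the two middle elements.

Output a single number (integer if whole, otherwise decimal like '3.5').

Answer: 21

Derivation:
Step 1: insert 32 -> lo=[32] (size 1, max 32) hi=[] (size 0) -> median=32
Step 2: insert 31 -> lo=[31] (size 1, max 31) hi=[32] (size 1, min 32) -> median=31.5
Step 3: insert 22 -> lo=[22, 31] (size 2, max 31) hi=[32] (size 1, min 32) -> median=31
Step 4: insert 37 -> lo=[22, 31] (size 2, max 31) hi=[32, 37] (size 2, min 32) -> median=31.5
Step 5: insert 3 -> lo=[3, 22, 31] (size 3, max 31) hi=[32, 37] (size 2, min 32) -> median=31
Step 6: insert 49 -> lo=[3, 22, 31] (size 3, max 31) hi=[32, 37, 49] (size 3, min 32) -> median=31.5
Step 7: insert 20 -> lo=[3, 20, 22, 31] (size 4, max 31) hi=[32, 37, 49] (size 3, min 32) -> median=31
Step 8: insert 4 -> lo=[3, 4, 20, 22] (size 4, max 22) hi=[31, 32, 37, 49] (size 4, min 31) -> median=26.5
Step 9: insert 38 -> lo=[3, 4, 20, 22, 31] (size 5, max 31) hi=[32, 37, 38, 49] (size 4, min 32) -> median=31
Step 10: insert 13 -> lo=[3, 4, 13, 20, 22] (size 5, max 22) hi=[31, 32, 37, 38, 49] (size 5, min 31) -> median=26.5
Step 11: insert 10 -> lo=[3, 4, 10, 13, 20, 22] (size 6, max 22) hi=[31, 32, 37, 38, 49] (size 5, min 31) -> median=22
Step 12: insert 2 -> lo=[2, 3, 4, 10, 13, 20] (size 6, max 20) hi=[22, 31, 32, 37, 38, 49] (size 6, min 22) -> median=21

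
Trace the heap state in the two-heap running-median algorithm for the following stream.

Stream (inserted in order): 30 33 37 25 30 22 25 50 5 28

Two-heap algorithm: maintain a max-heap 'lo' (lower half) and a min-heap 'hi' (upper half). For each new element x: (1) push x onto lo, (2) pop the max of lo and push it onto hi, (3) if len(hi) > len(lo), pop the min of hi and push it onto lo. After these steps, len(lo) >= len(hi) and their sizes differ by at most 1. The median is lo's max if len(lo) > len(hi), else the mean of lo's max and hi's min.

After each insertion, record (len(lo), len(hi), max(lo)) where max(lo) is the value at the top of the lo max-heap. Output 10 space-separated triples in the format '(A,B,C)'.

Answer: (1,0,30) (1,1,30) (2,1,33) (2,2,30) (3,2,30) (3,3,30) (4,3,30) (4,4,30) (5,4,30) (5,5,28)

Derivation:
Step 1: insert 30 -> lo=[30] hi=[] -> (len(lo)=1, len(hi)=0, max(lo)=30)
Step 2: insert 33 -> lo=[30] hi=[33] -> (len(lo)=1, len(hi)=1, max(lo)=30)
Step 3: insert 37 -> lo=[30, 33] hi=[37] -> (len(lo)=2, len(hi)=1, max(lo)=33)
Step 4: insert 25 -> lo=[25, 30] hi=[33, 37] -> (len(lo)=2, len(hi)=2, max(lo)=30)
Step 5: insert 30 -> lo=[25, 30, 30] hi=[33, 37] -> (len(lo)=3, len(hi)=2, max(lo)=30)
Step 6: insert 22 -> lo=[22, 25, 30] hi=[30, 33, 37] -> (len(lo)=3, len(hi)=3, max(lo)=30)
Step 7: insert 25 -> lo=[22, 25, 25, 30] hi=[30, 33, 37] -> (len(lo)=4, len(hi)=3, max(lo)=30)
Step 8: insert 50 -> lo=[22, 25, 25, 30] hi=[30, 33, 37, 50] -> (len(lo)=4, len(hi)=4, max(lo)=30)
Step 9: insert 5 -> lo=[5, 22, 25, 25, 30] hi=[30, 33, 37, 50] -> (len(lo)=5, len(hi)=4, max(lo)=30)
Step 10: insert 28 -> lo=[5, 22, 25, 25, 28] hi=[30, 30, 33, 37, 50] -> (len(lo)=5, len(hi)=5, max(lo)=28)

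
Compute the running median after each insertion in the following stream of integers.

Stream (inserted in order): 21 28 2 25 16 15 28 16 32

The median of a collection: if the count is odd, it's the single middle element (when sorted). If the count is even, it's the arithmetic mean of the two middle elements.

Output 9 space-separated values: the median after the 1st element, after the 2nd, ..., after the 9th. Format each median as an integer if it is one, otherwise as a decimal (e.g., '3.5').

Step 1: insert 21 -> lo=[21] (size 1, max 21) hi=[] (size 0) -> median=21
Step 2: insert 28 -> lo=[21] (size 1, max 21) hi=[28] (size 1, min 28) -> median=24.5
Step 3: insert 2 -> lo=[2, 21] (size 2, max 21) hi=[28] (size 1, min 28) -> median=21
Step 4: insert 25 -> lo=[2, 21] (size 2, max 21) hi=[25, 28] (size 2, min 25) -> median=23
Step 5: insert 16 -> lo=[2, 16, 21] (size 3, max 21) hi=[25, 28] (size 2, min 25) -> median=21
Step 6: insert 15 -> lo=[2, 15, 16] (size 3, max 16) hi=[21, 25, 28] (size 3, min 21) -> median=18.5
Step 7: insert 28 -> lo=[2, 15, 16, 21] (size 4, max 21) hi=[25, 28, 28] (size 3, min 25) -> median=21
Step 8: insert 16 -> lo=[2, 15, 16, 16] (size 4, max 16) hi=[21, 25, 28, 28] (size 4, min 21) -> median=18.5
Step 9: insert 32 -> lo=[2, 15, 16, 16, 21] (size 5, max 21) hi=[25, 28, 28, 32] (size 4, min 25) -> median=21

Answer: 21 24.5 21 23 21 18.5 21 18.5 21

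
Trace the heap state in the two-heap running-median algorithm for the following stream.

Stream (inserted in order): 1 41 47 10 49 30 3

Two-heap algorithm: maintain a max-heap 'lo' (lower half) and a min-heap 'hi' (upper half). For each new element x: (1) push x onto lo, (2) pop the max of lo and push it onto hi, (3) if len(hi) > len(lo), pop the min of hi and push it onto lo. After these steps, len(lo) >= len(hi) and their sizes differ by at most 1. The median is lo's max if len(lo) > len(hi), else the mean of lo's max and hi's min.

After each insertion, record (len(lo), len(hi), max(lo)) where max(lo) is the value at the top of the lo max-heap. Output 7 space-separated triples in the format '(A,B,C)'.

Answer: (1,0,1) (1,1,1) (2,1,41) (2,2,10) (3,2,41) (3,3,30) (4,3,30)

Derivation:
Step 1: insert 1 -> lo=[1] hi=[] -> (len(lo)=1, len(hi)=0, max(lo)=1)
Step 2: insert 41 -> lo=[1] hi=[41] -> (len(lo)=1, len(hi)=1, max(lo)=1)
Step 3: insert 47 -> lo=[1, 41] hi=[47] -> (len(lo)=2, len(hi)=1, max(lo)=41)
Step 4: insert 10 -> lo=[1, 10] hi=[41, 47] -> (len(lo)=2, len(hi)=2, max(lo)=10)
Step 5: insert 49 -> lo=[1, 10, 41] hi=[47, 49] -> (len(lo)=3, len(hi)=2, max(lo)=41)
Step 6: insert 30 -> lo=[1, 10, 30] hi=[41, 47, 49] -> (len(lo)=3, len(hi)=3, max(lo)=30)
Step 7: insert 3 -> lo=[1, 3, 10, 30] hi=[41, 47, 49] -> (len(lo)=4, len(hi)=3, max(lo)=30)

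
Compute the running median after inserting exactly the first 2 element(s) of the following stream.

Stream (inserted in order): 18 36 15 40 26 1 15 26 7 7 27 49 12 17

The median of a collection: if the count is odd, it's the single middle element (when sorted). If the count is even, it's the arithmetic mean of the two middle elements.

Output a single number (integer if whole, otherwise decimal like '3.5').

Answer: 27

Derivation:
Step 1: insert 18 -> lo=[18] (size 1, max 18) hi=[] (size 0) -> median=18
Step 2: insert 36 -> lo=[18] (size 1, max 18) hi=[36] (size 1, min 36) -> median=27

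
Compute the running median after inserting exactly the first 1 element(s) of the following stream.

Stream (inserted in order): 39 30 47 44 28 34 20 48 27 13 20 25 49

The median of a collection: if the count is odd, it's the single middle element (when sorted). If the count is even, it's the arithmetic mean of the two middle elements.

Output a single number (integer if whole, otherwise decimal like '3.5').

Step 1: insert 39 -> lo=[39] (size 1, max 39) hi=[] (size 0) -> median=39

Answer: 39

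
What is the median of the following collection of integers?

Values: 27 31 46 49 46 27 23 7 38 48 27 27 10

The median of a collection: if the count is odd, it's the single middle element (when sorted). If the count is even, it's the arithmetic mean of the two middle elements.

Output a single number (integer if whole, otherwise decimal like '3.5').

Answer: 27

Derivation:
Step 1: insert 27 -> lo=[27] (size 1, max 27) hi=[] (size 0) -> median=27
Step 2: insert 31 -> lo=[27] (size 1, max 27) hi=[31] (size 1, min 31) -> median=29
Step 3: insert 46 -> lo=[27, 31] (size 2, max 31) hi=[46] (size 1, min 46) -> median=31
Step 4: insert 49 -> lo=[27, 31] (size 2, max 31) hi=[46, 49] (size 2, min 46) -> median=38.5
Step 5: insert 46 -> lo=[27, 31, 46] (size 3, max 46) hi=[46, 49] (size 2, min 46) -> median=46
Step 6: insert 27 -> lo=[27, 27, 31] (size 3, max 31) hi=[46, 46, 49] (size 3, min 46) -> median=38.5
Step 7: insert 23 -> lo=[23, 27, 27, 31] (size 4, max 31) hi=[46, 46, 49] (size 3, min 46) -> median=31
Step 8: insert 7 -> lo=[7, 23, 27, 27] (size 4, max 27) hi=[31, 46, 46, 49] (size 4, min 31) -> median=29
Step 9: insert 38 -> lo=[7, 23, 27, 27, 31] (size 5, max 31) hi=[38, 46, 46, 49] (size 4, min 38) -> median=31
Step 10: insert 48 -> lo=[7, 23, 27, 27, 31] (size 5, max 31) hi=[38, 46, 46, 48, 49] (size 5, min 38) -> median=34.5
Step 11: insert 27 -> lo=[7, 23, 27, 27, 27, 31] (size 6, max 31) hi=[38, 46, 46, 48, 49] (size 5, min 38) -> median=31
Step 12: insert 27 -> lo=[7, 23, 27, 27, 27, 27] (size 6, max 27) hi=[31, 38, 46, 46, 48, 49] (size 6, min 31) -> median=29
Step 13: insert 10 -> lo=[7, 10, 23, 27, 27, 27, 27] (size 7, max 27) hi=[31, 38, 46, 46, 48, 49] (size 6, min 31) -> median=27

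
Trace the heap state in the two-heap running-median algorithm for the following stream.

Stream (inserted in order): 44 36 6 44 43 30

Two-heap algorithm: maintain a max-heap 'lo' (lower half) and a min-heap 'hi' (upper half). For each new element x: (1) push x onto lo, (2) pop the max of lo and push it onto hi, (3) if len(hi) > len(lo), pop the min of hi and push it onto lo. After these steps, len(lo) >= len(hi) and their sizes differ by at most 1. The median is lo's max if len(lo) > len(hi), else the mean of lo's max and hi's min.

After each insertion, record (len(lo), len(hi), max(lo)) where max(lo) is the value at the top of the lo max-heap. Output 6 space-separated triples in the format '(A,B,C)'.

Step 1: insert 44 -> lo=[44] hi=[] -> (len(lo)=1, len(hi)=0, max(lo)=44)
Step 2: insert 36 -> lo=[36] hi=[44] -> (len(lo)=1, len(hi)=1, max(lo)=36)
Step 3: insert 6 -> lo=[6, 36] hi=[44] -> (len(lo)=2, len(hi)=1, max(lo)=36)
Step 4: insert 44 -> lo=[6, 36] hi=[44, 44] -> (len(lo)=2, len(hi)=2, max(lo)=36)
Step 5: insert 43 -> lo=[6, 36, 43] hi=[44, 44] -> (len(lo)=3, len(hi)=2, max(lo)=43)
Step 6: insert 30 -> lo=[6, 30, 36] hi=[43, 44, 44] -> (len(lo)=3, len(hi)=3, max(lo)=36)

Answer: (1,0,44) (1,1,36) (2,1,36) (2,2,36) (3,2,43) (3,3,36)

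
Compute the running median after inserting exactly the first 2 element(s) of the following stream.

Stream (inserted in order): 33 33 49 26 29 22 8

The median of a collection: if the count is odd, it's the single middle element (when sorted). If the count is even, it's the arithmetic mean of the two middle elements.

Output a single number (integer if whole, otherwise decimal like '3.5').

Step 1: insert 33 -> lo=[33] (size 1, max 33) hi=[] (size 0) -> median=33
Step 2: insert 33 -> lo=[33] (size 1, max 33) hi=[33] (size 1, min 33) -> median=33

Answer: 33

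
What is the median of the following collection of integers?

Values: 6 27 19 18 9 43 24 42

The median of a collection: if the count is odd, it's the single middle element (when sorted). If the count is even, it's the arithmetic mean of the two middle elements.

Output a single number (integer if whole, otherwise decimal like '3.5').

Answer: 21.5

Derivation:
Step 1: insert 6 -> lo=[6] (size 1, max 6) hi=[] (size 0) -> median=6
Step 2: insert 27 -> lo=[6] (size 1, max 6) hi=[27] (size 1, min 27) -> median=16.5
Step 3: insert 19 -> lo=[6, 19] (size 2, max 19) hi=[27] (size 1, min 27) -> median=19
Step 4: insert 18 -> lo=[6, 18] (size 2, max 18) hi=[19, 27] (size 2, min 19) -> median=18.5
Step 5: insert 9 -> lo=[6, 9, 18] (size 3, max 18) hi=[19, 27] (size 2, min 19) -> median=18
Step 6: insert 43 -> lo=[6, 9, 18] (size 3, max 18) hi=[19, 27, 43] (size 3, min 19) -> median=18.5
Step 7: insert 24 -> lo=[6, 9, 18, 19] (size 4, max 19) hi=[24, 27, 43] (size 3, min 24) -> median=19
Step 8: insert 42 -> lo=[6, 9, 18, 19] (size 4, max 19) hi=[24, 27, 42, 43] (size 4, min 24) -> median=21.5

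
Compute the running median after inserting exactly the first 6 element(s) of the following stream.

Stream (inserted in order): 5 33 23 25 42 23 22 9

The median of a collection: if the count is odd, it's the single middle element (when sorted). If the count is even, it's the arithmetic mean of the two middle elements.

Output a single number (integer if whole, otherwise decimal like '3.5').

Step 1: insert 5 -> lo=[5] (size 1, max 5) hi=[] (size 0) -> median=5
Step 2: insert 33 -> lo=[5] (size 1, max 5) hi=[33] (size 1, min 33) -> median=19
Step 3: insert 23 -> lo=[5, 23] (size 2, max 23) hi=[33] (size 1, min 33) -> median=23
Step 4: insert 25 -> lo=[5, 23] (size 2, max 23) hi=[25, 33] (size 2, min 25) -> median=24
Step 5: insert 42 -> lo=[5, 23, 25] (size 3, max 25) hi=[33, 42] (size 2, min 33) -> median=25
Step 6: insert 23 -> lo=[5, 23, 23] (size 3, max 23) hi=[25, 33, 42] (size 3, min 25) -> median=24

Answer: 24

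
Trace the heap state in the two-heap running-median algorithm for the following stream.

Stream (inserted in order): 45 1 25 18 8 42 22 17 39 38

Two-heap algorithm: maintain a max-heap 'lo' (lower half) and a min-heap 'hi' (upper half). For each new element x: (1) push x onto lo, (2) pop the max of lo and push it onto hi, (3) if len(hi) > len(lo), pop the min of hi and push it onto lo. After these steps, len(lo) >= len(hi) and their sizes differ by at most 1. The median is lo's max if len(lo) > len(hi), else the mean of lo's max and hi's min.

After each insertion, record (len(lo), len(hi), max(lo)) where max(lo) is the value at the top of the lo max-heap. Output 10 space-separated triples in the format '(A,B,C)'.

Step 1: insert 45 -> lo=[45] hi=[] -> (len(lo)=1, len(hi)=0, max(lo)=45)
Step 2: insert 1 -> lo=[1] hi=[45] -> (len(lo)=1, len(hi)=1, max(lo)=1)
Step 3: insert 25 -> lo=[1, 25] hi=[45] -> (len(lo)=2, len(hi)=1, max(lo)=25)
Step 4: insert 18 -> lo=[1, 18] hi=[25, 45] -> (len(lo)=2, len(hi)=2, max(lo)=18)
Step 5: insert 8 -> lo=[1, 8, 18] hi=[25, 45] -> (len(lo)=3, len(hi)=2, max(lo)=18)
Step 6: insert 42 -> lo=[1, 8, 18] hi=[25, 42, 45] -> (len(lo)=3, len(hi)=3, max(lo)=18)
Step 7: insert 22 -> lo=[1, 8, 18, 22] hi=[25, 42, 45] -> (len(lo)=4, len(hi)=3, max(lo)=22)
Step 8: insert 17 -> lo=[1, 8, 17, 18] hi=[22, 25, 42, 45] -> (len(lo)=4, len(hi)=4, max(lo)=18)
Step 9: insert 39 -> lo=[1, 8, 17, 18, 22] hi=[25, 39, 42, 45] -> (len(lo)=5, len(hi)=4, max(lo)=22)
Step 10: insert 38 -> lo=[1, 8, 17, 18, 22] hi=[25, 38, 39, 42, 45] -> (len(lo)=5, len(hi)=5, max(lo)=22)

Answer: (1,0,45) (1,1,1) (2,1,25) (2,2,18) (3,2,18) (3,3,18) (4,3,22) (4,4,18) (5,4,22) (5,5,22)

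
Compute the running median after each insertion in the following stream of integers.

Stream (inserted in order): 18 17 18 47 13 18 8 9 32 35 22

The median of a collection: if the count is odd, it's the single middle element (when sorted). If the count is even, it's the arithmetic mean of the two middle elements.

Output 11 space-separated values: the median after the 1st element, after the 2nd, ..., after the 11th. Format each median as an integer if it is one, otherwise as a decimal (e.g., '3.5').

Step 1: insert 18 -> lo=[18] (size 1, max 18) hi=[] (size 0) -> median=18
Step 2: insert 17 -> lo=[17] (size 1, max 17) hi=[18] (size 1, min 18) -> median=17.5
Step 3: insert 18 -> lo=[17, 18] (size 2, max 18) hi=[18] (size 1, min 18) -> median=18
Step 4: insert 47 -> lo=[17, 18] (size 2, max 18) hi=[18, 47] (size 2, min 18) -> median=18
Step 5: insert 13 -> lo=[13, 17, 18] (size 3, max 18) hi=[18, 47] (size 2, min 18) -> median=18
Step 6: insert 18 -> lo=[13, 17, 18] (size 3, max 18) hi=[18, 18, 47] (size 3, min 18) -> median=18
Step 7: insert 8 -> lo=[8, 13, 17, 18] (size 4, max 18) hi=[18, 18, 47] (size 3, min 18) -> median=18
Step 8: insert 9 -> lo=[8, 9, 13, 17] (size 4, max 17) hi=[18, 18, 18, 47] (size 4, min 18) -> median=17.5
Step 9: insert 32 -> lo=[8, 9, 13, 17, 18] (size 5, max 18) hi=[18, 18, 32, 47] (size 4, min 18) -> median=18
Step 10: insert 35 -> lo=[8, 9, 13, 17, 18] (size 5, max 18) hi=[18, 18, 32, 35, 47] (size 5, min 18) -> median=18
Step 11: insert 22 -> lo=[8, 9, 13, 17, 18, 18] (size 6, max 18) hi=[18, 22, 32, 35, 47] (size 5, min 18) -> median=18

Answer: 18 17.5 18 18 18 18 18 17.5 18 18 18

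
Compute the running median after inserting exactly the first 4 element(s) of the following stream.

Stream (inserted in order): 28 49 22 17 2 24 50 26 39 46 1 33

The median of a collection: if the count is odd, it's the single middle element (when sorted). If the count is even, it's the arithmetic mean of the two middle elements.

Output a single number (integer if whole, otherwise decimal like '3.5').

Step 1: insert 28 -> lo=[28] (size 1, max 28) hi=[] (size 0) -> median=28
Step 2: insert 49 -> lo=[28] (size 1, max 28) hi=[49] (size 1, min 49) -> median=38.5
Step 3: insert 22 -> lo=[22, 28] (size 2, max 28) hi=[49] (size 1, min 49) -> median=28
Step 4: insert 17 -> lo=[17, 22] (size 2, max 22) hi=[28, 49] (size 2, min 28) -> median=25

Answer: 25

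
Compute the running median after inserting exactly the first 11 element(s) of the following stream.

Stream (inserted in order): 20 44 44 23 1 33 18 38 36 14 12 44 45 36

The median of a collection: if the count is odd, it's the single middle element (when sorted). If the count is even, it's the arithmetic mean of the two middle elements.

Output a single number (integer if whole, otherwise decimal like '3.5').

Step 1: insert 20 -> lo=[20] (size 1, max 20) hi=[] (size 0) -> median=20
Step 2: insert 44 -> lo=[20] (size 1, max 20) hi=[44] (size 1, min 44) -> median=32
Step 3: insert 44 -> lo=[20, 44] (size 2, max 44) hi=[44] (size 1, min 44) -> median=44
Step 4: insert 23 -> lo=[20, 23] (size 2, max 23) hi=[44, 44] (size 2, min 44) -> median=33.5
Step 5: insert 1 -> lo=[1, 20, 23] (size 3, max 23) hi=[44, 44] (size 2, min 44) -> median=23
Step 6: insert 33 -> lo=[1, 20, 23] (size 3, max 23) hi=[33, 44, 44] (size 3, min 33) -> median=28
Step 7: insert 18 -> lo=[1, 18, 20, 23] (size 4, max 23) hi=[33, 44, 44] (size 3, min 33) -> median=23
Step 8: insert 38 -> lo=[1, 18, 20, 23] (size 4, max 23) hi=[33, 38, 44, 44] (size 4, min 33) -> median=28
Step 9: insert 36 -> lo=[1, 18, 20, 23, 33] (size 5, max 33) hi=[36, 38, 44, 44] (size 4, min 36) -> median=33
Step 10: insert 14 -> lo=[1, 14, 18, 20, 23] (size 5, max 23) hi=[33, 36, 38, 44, 44] (size 5, min 33) -> median=28
Step 11: insert 12 -> lo=[1, 12, 14, 18, 20, 23] (size 6, max 23) hi=[33, 36, 38, 44, 44] (size 5, min 33) -> median=23

Answer: 23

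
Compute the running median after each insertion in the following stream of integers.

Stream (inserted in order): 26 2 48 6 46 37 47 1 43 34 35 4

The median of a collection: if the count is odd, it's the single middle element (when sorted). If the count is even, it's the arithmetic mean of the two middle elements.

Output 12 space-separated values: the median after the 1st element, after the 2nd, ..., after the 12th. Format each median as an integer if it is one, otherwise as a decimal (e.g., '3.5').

Step 1: insert 26 -> lo=[26] (size 1, max 26) hi=[] (size 0) -> median=26
Step 2: insert 2 -> lo=[2] (size 1, max 2) hi=[26] (size 1, min 26) -> median=14
Step 3: insert 48 -> lo=[2, 26] (size 2, max 26) hi=[48] (size 1, min 48) -> median=26
Step 4: insert 6 -> lo=[2, 6] (size 2, max 6) hi=[26, 48] (size 2, min 26) -> median=16
Step 5: insert 46 -> lo=[2, 6, 26] (size 3, max 26) hi=[46, 48] (size 2, min 46) -> median=26
Step 6: insert 37 -> lo=[2, 6, 26] (size 3, max 26) hi=[37, 46, 48] (size 3, min 37) -> median=31.5
Step 7: insert 47 -> lo=[2, 6, 26, 37] (size 4, max 37) hi=[46, 47, 48] (size 3, min 46) -> median=37
Step 8: insert 1 -> lo=[1, 2, 6, 26] (size 4, max 26) hi=[37, 46, 47, 48] (size 4, min 37) -> median=31.5
Step 9: insert 43 -> lo=[1, 2, 6, 26, 37] (size 5, max 37) hi=[43, 46, 47, 48] (size 4, min 43) -> median=37
Step 10: insert 34 -> lo=[1, 2, 6, 26, 34] (size 5, max 34) hi=[37, 43, 46, 47, 48] (size 5, min 37) -> median=35.5
Step 11: insert 35 -> lo=[1, 2, 6, 26, 34, 35] (size 6, max 35) hi=[37, 43, 46, 47, 48] (size 5, min 37) -> median=35
Step 12: insert 4 -> lo=[1, 2, 4, 6, 26, 34] (size 6, max 34) hi=[35, 37, 43, 46, 47, 48] (size 6, min 35) -> median=34.5

Answer: 26 14 26 16 26 31.5 37 31.5 37 35.5 35 34.5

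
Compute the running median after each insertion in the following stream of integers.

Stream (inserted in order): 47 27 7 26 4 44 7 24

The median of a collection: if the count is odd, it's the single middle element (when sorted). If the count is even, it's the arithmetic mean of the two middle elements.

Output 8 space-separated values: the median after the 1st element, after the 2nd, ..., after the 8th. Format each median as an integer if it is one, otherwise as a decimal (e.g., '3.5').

Step 1: insert 47 -> lo=[47] (size 1, max 47) hi=[] (size 0) -> median=47
Step 2: insert 27 -> lo=[27] (size 1, max 27) hi=[47] (size 1, min 47) -> median=37
Step 3: insert 7 -> lo=[7, 27] (size 2, max 27) hi=[47] (size 1, min 47) -> median=27
Step 4: insert 26 -> lo=[7, 26] (size 2, max 26) hi=[27, 47] (size 2, min 27) -> median=26.5
Step 5: insert 4 -> lo=[4, 7, 26] (size 3, max 26) hi=[27, 47] (size 2, min 27) -> median=26
Step 6: insert 44 -> lo=[4, 7, 26] (size 3, max 26) hi=[27, 44, 47] (size 3, min 27) -> median=26.5
Step 7: insert 7 -> lo=[4, 7, 7, 26] (size 4, max 26) hi=[27, 44, 47] (size 3, min 27) -> median=26
Step 8: insert 24 -> lo=[4, 7, 7, 24] (size 4, max 24) hi=[26, 27, 44, 47] (size 4, min 26) -> median=25

Answer: 47 37 27 26.5 26 26.5 26 25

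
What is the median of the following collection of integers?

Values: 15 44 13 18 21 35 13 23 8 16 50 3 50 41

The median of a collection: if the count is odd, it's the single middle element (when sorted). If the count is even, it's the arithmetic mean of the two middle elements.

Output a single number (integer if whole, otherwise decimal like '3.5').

Step 1: insert 15 -> lo=[15] (size 1, max 15) hi=[] (size 0) -> median=15
Step 2: insert 44 -> lo=[15] (size 1, max 15) hi=[44] (size 1, min 44) -> median=29.5
Step 3: insert 13 -> lo=[13, 15] (size 2, max 15) hi=[44] (size 1, min 44) -> median=15
Step 4: insert 18 -> lo=[13, 15] (size 2, max 15) hi=[18, 44] (size 2, min 18) -> median=16.5
Step 5: insert 21 -> lo=[13, 15, 18] (size 3, max 18) hi=[21, 44] (size 2, min 21) -> median=18
Step 6: insert 35 -> lo=[13, 15, 18] (size 3, max 18) hi=[21, 35, 44] (size 3, min 21) -> median=19.5
Step 7: insert 13 -> lo=[13, 13, 15, 18] (size 4, max 18) hi=[21, 35, 44] (size 3, min 21) -> median=18
Step 8: insert 23 -> lo=[13, 13, 15, 18] (size 4, max 18) hi=[21, 23, 35, 44] (size 4, min 21) -> median=19.5
Step 9: insert 8 -> lo=[8, 13, 13, 15, 18] (size 5, max 18) hi=[21, 23, 35, 44] (size 4, min 21) -> median=18
Step 10: insert 16 -> lo=[8, 13, 13, 15, 16] (size 5, max 16) hi=[18, 21, 23, 35, 44] (size 5, min 18) -> median=17
Step 11: insert 50 -> lo=[8, 13, 13, 15, 16, 18] (size 6, max 18) hi=[21, 23, 35, 44, 50] (size 5, min 21) -> median=18
Step 12: insert 3 -> lo=[3, 8, 13, 13, 15, 16] (size 6, max 16) hi=[18, 21, 23, 35, 44, 50] (size 6, min 18) -> median=17
Step 13: insert 50 -> lo=[3, 8, 13, 13, 15, 16, 18] (size 7, max 18) hi=[21, 23, 35, 44, 50, 50] (size 6, min 21) -> median=18
Step 14: insert 41 -> lo=[3, 8, 13, 13, 15, 16, 18] (size 7, max 18) hi=[21, 23, 35, 41, 44, 50, 50] (size 7, min 21) -> median=19.5

Answer: 19.5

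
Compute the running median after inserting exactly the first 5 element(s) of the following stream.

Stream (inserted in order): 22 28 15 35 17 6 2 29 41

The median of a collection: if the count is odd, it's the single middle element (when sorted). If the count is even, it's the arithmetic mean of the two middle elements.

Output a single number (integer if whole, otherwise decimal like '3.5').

Answer: 22

Derivation:
Step 1: insert 22 -> lo=[22] (size 1, max 22) hi=[] (size 0) -> median=22
Step 2: insert 28 -> lo=[22] (size 1, max 22) hi=[28] (size 1, min 28) -> median=25
Step 3: insert 15 -> lo=[15, 22] (size 2, max 22) hi=[28] (size 1, min 28) -> median=22
Step 4: insert 35 -> lo=[15, 22] (size 2, max 22) hi=[28, 35] (size 2, min 28) -> median=25
Step 5: insert 17 -> lo=[15, 17, 22] (size 3, max 22) hi=[28, 35] (size 2, min 28) -> median=22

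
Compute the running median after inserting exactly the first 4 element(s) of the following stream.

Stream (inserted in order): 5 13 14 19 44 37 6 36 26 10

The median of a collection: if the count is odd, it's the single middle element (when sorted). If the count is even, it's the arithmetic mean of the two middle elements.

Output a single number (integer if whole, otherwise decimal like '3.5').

Step 1: insert 5 -> lo=[5] (size 1, max 5) hi=[] (size 0) -> median=5
Step 2: insert 13 -> lo=[5] (size 1, max 5) hi=[13] (size 1, min 13) -> median=9
Step 3: insert 14 -> lo=[5, 13] (size 2, max 13) hi=[14] (size 1, min 14) -> median=13
Step 4: insert 19 -> lo=[5, 13] (size 2, max 13) hi=[14, 19] (size 2, min 14) -> median=13.5

Answer: 13.5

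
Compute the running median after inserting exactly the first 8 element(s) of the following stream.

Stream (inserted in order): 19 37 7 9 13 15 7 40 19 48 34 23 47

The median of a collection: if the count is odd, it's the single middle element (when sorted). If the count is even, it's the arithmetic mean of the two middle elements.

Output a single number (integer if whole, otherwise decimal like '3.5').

Answer: 14

Derivation:
Step 1: insert 19 -> lo=[19] (size 1, max 19) hi=[] (size 0) -> median=19
Step 2: insert 37 -> lo=[19] (size 1, max 19) hi=[37] (size 1, min 37) -> median=28
Step 3: insert 7 -> lo=[7, 19] (size 2, max 19) hi=[37] (size 1, min 37) -> median=19
Step 4: insert 9 -> lo=[7, 9] (size 2, max 9) hi=[19, 37] (size 2, min 19) -> median=14
Step 5: insert 13 -> lo=[7, 9, 13] (size 3, max 13) hi=[19, 37] (size 2, min 19) -> median=13
Step 6: insert 15 -> lo=[7, 9, 13] (size 3, max 13) hi=[15, 19, 37] (size 3, min 15) -> median=14
Step 7: insert 7 -> lo=[7, 7, 9, 13] (size 4, max 13) hi=[15, 19, 37] (size 3, min 15) -> median=13
Step 8: insert 40 -> lo=[7, 7, 9, 13] (size 4, max 13) hi=[15, 19, 37, 40] (size 4, min 15) -> median=14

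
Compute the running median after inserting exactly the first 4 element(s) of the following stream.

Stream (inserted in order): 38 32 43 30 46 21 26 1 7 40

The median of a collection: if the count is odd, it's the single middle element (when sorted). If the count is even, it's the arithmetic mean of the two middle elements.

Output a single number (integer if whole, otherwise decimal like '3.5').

Answer: 35

Derivation:
Step 1: insert 38 -> lo=[38] (size 1, max 38) hi=[] (size 0) -> median=38
Step 2: insert 32 -> lo=[32] (size 1, max 32) hi=[38] (size 1, min 38) -> median=35
Step 3: insert 43 -> lo=[32, 38] (size 2, max 38) hi=[43] (size 1, min 43) -> median=38
Step 4: insert 30 -> lo=[30, 32] (size 2, max 32) hi=[38, 43] (size 2, min 38) -> median=35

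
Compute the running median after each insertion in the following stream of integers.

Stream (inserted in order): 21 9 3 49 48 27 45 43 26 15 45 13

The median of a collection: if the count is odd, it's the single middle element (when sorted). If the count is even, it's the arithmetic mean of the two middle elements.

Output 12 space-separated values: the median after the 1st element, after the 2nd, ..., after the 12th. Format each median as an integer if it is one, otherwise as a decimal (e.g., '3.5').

Step 1: insert 21 -> lo=[21] (size 1, max 21) hi=[] (size 0) -> median=21
Step 2: insert 9 -> lo=[9] (size 1, max 9) hi=[21] (size 1, min 21) -> median=15
Step 3: insert 3 -> lo=[3, 9] (size 2, max 9) hi=[21] (size 1, min 21) -> median=9
Step 4: insert 49 -> lo=[3, 9] (size 2, max 9) hi=[21, 49] (size 2, min 21) -> median=15
Step 5: insert 48 -> lo=[3, 9, 21] (size 3, max 21) hi=[48, 49] (size 2, min 48) -> median=21
Step 6: insert 27 -> lo=[3, 9, 21] (size 3, max 21) hi=[27, 48, 49] (size 3, min 27) -> median=24
Step 7: insert 45 -> lo=[3, 9, 21, 27] (size 4, max 27) hi=[45, 48, 49] (size 3, min 45) -> median=27
Step 8: insert 43 -> lo=[3, 9, 21, 27] (size 4, max 27) hi=[43, 45, 48, 49] (size 4, min 43) -> median=35
Step 9: insert 26 -> lo=[3, 9, 21, 26, 27] (size 5, max 27) hi=[43, 45, 48, 49] (size 4, min 43) -> median=27
Step 10: insert 15 -> lo=[3, 9, 15, 21, 26] (size 5, max 26) hi=[27, 43, 45, 48, 49] (size 5, min 27) -> median=26.5
Step 11: insert 45 -> lo=[3, 9, 15, 21, 26, 27] (size 6, max 27) hi=[43, 45, 45, 48, 49] (size 5, min 43) -> median=27
Step 12: insert 13 -> lo=[3, 9, 13, 15, 21, 26] (size 6, max 26) hi=[27, 43, 45, 45, 48, 49] (size 6, min 27) -> median=26.5

Answer: 21 15 9 15 21 24 27 35 27 26.5 27 26.5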